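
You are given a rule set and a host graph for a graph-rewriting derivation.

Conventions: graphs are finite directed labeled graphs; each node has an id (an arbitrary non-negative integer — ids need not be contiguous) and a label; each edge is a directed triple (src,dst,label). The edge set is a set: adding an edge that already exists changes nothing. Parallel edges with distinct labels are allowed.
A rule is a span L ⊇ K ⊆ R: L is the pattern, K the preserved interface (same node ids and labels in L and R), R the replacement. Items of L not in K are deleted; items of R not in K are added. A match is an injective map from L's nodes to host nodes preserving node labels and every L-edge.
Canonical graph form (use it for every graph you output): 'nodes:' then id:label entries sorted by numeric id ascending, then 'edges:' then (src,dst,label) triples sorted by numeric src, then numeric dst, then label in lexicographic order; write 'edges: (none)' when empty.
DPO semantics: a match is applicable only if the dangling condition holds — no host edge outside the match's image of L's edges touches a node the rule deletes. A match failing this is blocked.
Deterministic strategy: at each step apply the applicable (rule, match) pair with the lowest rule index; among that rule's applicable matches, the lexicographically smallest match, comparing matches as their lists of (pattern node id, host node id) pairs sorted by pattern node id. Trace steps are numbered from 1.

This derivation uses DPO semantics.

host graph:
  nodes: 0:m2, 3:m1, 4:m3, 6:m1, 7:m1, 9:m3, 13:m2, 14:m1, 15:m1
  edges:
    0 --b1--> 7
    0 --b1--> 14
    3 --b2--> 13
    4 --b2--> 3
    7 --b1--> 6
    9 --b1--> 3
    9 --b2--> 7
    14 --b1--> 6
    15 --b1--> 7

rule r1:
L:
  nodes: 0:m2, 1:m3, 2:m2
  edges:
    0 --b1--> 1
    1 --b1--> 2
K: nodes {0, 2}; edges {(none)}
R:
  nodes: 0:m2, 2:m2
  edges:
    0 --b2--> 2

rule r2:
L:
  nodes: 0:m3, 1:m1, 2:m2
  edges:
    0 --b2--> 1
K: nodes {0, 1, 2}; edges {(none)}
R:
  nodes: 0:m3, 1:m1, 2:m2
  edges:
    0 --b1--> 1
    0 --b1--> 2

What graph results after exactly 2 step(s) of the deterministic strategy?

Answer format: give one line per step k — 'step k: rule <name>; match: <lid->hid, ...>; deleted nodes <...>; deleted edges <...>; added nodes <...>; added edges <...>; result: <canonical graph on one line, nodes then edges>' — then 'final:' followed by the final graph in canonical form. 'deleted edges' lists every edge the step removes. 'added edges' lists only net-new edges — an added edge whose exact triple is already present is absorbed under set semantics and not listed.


step 1: rule r2; match: 0->4, 1->3, 2->0; deleted nodes (none); deleted edges (4,3,b2); added nodes (none); added edges (4,0,b1); (4,3,b1); result: nodes: 0:m2, 3:m1, 4:m3, 6:m1, 7:m1, 9:m3, 13:m2, 14:m1, 15:m1 edges: (0,7,b1); (0,14,b1); (3,13,b2); (4,0,b1); (4,3,b1); (7,6,b1); (9,3,b1); (9,7,b2); (14,6,b1); (15,7,b1)
step 2: rule r2; match: 0->9, 1->7, 2->0; deleted nodes (none); deleted edges (9,7,b2); added nodes (none); added edges (9,0,b1); (9,7,b1); result: nodes: 0:m2, 3:m1, 4:m3, 6:m1, 7:m1, 9:m3, 13:m2, 14:m1, 15:m1 edges: (0,7,b1); (0,14,b1); (3,13,b2); (4,0,b1); (4,3,b1); (7,6,b1); (9,0,b1); (9,3,b1); (9,7,b1); (14,6,b1); (15,7,b1)
final:
nodes: 0:m2, 3:m1, 4:m3, 6:m1, 7:m1, 9:m3, 13:m2, 14:m1, 15:m1
edges: (0,7,b1); (0,14,b1); (3,13,b2); (4,0,b1); (4,3,b1); (7,6,b1); (9,0,b1); (9,3,b1); (9,7,b1); (14,6,b1); (15,7,b1)


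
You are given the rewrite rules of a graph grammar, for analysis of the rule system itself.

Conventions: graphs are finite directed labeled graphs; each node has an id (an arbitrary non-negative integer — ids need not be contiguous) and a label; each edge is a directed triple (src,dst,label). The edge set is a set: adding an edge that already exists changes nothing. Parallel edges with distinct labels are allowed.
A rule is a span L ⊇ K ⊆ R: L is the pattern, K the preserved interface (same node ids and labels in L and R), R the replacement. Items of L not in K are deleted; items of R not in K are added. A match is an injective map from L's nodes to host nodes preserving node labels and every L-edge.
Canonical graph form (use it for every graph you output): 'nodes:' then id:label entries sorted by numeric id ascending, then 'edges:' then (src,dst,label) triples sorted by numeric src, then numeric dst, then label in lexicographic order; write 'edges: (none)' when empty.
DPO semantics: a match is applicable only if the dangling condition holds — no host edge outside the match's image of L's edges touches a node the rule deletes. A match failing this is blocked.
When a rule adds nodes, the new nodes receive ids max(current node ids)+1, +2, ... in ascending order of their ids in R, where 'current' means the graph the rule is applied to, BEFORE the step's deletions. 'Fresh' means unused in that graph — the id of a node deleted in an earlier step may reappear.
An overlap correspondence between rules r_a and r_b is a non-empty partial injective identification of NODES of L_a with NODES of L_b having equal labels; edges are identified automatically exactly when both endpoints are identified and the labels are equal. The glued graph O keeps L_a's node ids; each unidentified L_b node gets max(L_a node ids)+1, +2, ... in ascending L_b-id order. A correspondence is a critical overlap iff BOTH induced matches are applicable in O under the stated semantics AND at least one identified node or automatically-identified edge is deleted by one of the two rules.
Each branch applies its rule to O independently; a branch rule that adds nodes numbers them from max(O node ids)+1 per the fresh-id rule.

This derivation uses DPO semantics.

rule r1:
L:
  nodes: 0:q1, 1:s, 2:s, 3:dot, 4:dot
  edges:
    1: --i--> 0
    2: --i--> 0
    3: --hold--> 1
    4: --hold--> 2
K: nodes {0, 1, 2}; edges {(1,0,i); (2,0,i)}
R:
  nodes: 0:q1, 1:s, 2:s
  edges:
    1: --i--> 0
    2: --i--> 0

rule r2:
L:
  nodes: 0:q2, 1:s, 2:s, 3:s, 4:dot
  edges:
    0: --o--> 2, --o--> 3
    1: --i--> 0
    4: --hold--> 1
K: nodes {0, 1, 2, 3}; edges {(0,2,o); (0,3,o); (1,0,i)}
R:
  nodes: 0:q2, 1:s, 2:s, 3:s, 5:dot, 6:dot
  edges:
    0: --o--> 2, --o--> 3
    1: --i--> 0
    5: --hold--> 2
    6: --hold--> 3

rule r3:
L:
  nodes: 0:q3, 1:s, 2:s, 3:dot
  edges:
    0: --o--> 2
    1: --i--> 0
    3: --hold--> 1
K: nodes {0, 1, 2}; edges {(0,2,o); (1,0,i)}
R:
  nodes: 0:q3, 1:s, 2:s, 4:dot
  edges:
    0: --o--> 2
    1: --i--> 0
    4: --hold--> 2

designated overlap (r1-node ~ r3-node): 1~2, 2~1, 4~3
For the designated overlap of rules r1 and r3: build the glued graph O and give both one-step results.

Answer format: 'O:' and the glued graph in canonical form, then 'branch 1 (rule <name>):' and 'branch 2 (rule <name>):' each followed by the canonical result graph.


O:
nodes: 0:q1, 1:s, 2:s, 3:dot, 4:dot, 5:q3
edges: (1,0,i); (2,0,i); (2,5,i); (3,1,hold); (4,2,hold); (5,1,o)
branch 1 (rule r1):
nodes: 0:q1, 1:s, 2:s, 5:q3
edges: (1,0,i); (2,0,i); (2,5,i); (5,1,o)
branch 2 (rule r3):
nodes: 0:q1, 1:s, 2:s, 3:dot, 5:q3, 6:dot
edges: (1,0,i); (2,0,i); (2,5,i); (3,1,hold); (5,1,o); (6,1,hold)


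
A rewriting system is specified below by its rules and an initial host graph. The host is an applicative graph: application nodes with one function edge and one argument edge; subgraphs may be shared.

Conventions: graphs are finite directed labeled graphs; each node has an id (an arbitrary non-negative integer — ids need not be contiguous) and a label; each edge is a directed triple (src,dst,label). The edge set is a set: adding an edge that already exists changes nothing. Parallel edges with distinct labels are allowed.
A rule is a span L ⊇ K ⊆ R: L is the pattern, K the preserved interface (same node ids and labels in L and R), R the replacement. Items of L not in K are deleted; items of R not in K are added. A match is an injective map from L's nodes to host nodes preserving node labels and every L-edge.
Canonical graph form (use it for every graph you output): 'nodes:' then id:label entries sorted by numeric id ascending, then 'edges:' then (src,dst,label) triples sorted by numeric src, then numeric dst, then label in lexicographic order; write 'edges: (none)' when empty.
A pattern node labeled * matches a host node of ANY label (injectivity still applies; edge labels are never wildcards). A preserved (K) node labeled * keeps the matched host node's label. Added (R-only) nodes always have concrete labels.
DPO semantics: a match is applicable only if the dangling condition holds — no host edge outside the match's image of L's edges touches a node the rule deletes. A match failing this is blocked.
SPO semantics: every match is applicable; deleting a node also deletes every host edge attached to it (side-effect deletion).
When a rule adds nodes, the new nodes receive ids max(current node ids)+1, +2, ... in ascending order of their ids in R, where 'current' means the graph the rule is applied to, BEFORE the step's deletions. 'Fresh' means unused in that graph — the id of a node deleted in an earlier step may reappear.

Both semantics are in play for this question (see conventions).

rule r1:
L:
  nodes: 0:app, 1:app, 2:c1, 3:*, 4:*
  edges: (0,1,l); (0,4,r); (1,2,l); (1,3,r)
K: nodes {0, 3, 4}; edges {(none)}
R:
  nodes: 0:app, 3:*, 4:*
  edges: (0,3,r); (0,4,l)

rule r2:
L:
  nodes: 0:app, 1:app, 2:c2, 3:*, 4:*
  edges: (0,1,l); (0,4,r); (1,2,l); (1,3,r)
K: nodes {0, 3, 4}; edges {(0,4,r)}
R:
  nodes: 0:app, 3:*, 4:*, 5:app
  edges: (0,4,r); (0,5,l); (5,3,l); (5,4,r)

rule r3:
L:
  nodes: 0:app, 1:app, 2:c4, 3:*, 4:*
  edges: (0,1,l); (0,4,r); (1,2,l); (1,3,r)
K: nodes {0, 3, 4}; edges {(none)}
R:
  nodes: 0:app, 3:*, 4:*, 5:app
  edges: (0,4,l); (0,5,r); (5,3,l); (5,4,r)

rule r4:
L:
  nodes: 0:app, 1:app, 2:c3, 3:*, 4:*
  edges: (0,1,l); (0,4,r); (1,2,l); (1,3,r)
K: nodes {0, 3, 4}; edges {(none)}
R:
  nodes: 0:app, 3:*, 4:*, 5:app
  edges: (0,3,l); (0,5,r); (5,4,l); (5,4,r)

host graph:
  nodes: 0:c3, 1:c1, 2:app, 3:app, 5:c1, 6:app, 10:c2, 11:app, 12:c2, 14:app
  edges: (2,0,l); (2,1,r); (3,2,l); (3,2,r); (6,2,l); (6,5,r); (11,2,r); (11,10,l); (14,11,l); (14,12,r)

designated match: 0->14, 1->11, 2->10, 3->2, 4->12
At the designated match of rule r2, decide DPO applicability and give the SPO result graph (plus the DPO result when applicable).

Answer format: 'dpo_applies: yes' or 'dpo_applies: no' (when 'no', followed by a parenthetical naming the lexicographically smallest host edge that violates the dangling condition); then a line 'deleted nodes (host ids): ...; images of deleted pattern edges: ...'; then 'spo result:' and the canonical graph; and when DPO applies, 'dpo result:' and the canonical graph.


dpo_applies: yes
deleted nodes (host ids): 10, 11; images of deleted pattern edges: (11,2,r); (11,10,l); (14,11,l)
spo result:
nodes: 0:c3, 1:c1, 2:app, 3:app, 5:c1, 6:app, 12:c2, 14:app, 15:app
edges: (2,0,l); (2,1,r); (3,2,l); (3,2,r); (6,2,l); (6,5,r); (14,12,r); (14,15,l); (15,2,l); (15,12,r)
dpo result:
nodes: 0:c3, 1:c1, 2:app, 3:app, 5:c1, 6:app, 12:c2, 14:app, 15:app
edges: (2,0,l); (2,1,r); (3,2,l); (3,2,r); (6,2,l); (6,5,r); (14,12,r); (14,15,l); (15,2,l); (15,12,r)


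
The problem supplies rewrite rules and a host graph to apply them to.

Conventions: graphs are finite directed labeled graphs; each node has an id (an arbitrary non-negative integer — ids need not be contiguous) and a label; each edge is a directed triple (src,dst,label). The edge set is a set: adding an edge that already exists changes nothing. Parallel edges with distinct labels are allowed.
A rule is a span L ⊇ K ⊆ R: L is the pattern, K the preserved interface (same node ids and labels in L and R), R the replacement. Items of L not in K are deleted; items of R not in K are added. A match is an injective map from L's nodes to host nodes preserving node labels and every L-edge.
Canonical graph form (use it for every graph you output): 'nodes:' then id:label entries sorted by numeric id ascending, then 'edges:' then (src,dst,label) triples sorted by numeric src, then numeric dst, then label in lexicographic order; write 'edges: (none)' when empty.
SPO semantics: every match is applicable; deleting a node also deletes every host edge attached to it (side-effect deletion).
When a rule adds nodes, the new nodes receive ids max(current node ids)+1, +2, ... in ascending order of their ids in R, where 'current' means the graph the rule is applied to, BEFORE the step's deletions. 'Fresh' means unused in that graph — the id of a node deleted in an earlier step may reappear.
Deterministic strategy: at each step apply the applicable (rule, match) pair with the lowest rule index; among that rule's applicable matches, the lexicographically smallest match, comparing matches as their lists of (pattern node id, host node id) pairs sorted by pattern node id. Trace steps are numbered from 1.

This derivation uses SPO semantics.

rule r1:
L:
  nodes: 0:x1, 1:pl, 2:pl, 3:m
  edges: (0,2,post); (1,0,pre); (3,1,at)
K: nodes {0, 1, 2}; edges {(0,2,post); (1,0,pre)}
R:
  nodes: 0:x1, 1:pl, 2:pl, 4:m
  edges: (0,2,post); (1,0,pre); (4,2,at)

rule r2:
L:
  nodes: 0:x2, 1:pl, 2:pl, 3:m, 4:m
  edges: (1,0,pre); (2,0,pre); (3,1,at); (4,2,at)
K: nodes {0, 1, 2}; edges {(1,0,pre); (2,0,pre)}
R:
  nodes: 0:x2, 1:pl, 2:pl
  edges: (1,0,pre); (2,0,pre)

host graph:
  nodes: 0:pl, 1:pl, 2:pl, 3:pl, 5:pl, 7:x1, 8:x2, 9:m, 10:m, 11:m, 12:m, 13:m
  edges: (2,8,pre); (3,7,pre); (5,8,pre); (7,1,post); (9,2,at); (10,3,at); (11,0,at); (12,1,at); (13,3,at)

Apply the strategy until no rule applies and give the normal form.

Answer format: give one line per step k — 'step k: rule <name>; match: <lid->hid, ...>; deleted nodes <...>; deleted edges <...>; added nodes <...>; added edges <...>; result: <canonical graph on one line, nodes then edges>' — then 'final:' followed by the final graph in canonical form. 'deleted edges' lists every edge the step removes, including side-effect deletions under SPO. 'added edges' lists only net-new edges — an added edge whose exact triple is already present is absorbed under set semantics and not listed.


step 1: rule r1; match: 0->7, 1->3, 2->1, 3->10; deleted nodes 10; deleted edges (10,3,at); added nodes 14; added edges (14,1,at); result: nodes: 0:pl, 1:pl, 2:pl, 3:pl, 5:pl, 7:x1, 8:x2, 9:m, 11:m, 12:m, 13:m, 14:m edges: (2,8,pre); (3,7,pre); (5,8,pre); (7,1,post); (9,2,at); (11,0,at); (12,1,at); (13,3,at); (14,1,at)
step 2: rule r1; match: 0->7, 1->3, 2->1, 3->13; deleted nodes 13; deleted edges (13,3,at); added nodes 15; added edges (15,1,at); result: nodes: 0:pl, 1:pl, 2:pl, 3:pl, 5:pl, 7:x1, 8:x2, 9:m, 11:m, 12:m, 14:m, 15:m edges: (2,8,pre); (3,7,pre); (5,8,pre); (7,1,post); (9,2,at); (11,0,at); (12,1,at); (14,1,at); (15,1,at)
final:
nodes: 0:pl, 1:pl, 2:pl, 3:pl, 5:pl, 7:x1, 8:x2, 9:m, 11:m, 12:m, 14:m, 15:m
edges: (2,8,pre); (3,7,pre); (5,8,pre); (7,1,post); (9,2,at); (11,0,at); (12,1,at); (14,1,at); (15,1,at)


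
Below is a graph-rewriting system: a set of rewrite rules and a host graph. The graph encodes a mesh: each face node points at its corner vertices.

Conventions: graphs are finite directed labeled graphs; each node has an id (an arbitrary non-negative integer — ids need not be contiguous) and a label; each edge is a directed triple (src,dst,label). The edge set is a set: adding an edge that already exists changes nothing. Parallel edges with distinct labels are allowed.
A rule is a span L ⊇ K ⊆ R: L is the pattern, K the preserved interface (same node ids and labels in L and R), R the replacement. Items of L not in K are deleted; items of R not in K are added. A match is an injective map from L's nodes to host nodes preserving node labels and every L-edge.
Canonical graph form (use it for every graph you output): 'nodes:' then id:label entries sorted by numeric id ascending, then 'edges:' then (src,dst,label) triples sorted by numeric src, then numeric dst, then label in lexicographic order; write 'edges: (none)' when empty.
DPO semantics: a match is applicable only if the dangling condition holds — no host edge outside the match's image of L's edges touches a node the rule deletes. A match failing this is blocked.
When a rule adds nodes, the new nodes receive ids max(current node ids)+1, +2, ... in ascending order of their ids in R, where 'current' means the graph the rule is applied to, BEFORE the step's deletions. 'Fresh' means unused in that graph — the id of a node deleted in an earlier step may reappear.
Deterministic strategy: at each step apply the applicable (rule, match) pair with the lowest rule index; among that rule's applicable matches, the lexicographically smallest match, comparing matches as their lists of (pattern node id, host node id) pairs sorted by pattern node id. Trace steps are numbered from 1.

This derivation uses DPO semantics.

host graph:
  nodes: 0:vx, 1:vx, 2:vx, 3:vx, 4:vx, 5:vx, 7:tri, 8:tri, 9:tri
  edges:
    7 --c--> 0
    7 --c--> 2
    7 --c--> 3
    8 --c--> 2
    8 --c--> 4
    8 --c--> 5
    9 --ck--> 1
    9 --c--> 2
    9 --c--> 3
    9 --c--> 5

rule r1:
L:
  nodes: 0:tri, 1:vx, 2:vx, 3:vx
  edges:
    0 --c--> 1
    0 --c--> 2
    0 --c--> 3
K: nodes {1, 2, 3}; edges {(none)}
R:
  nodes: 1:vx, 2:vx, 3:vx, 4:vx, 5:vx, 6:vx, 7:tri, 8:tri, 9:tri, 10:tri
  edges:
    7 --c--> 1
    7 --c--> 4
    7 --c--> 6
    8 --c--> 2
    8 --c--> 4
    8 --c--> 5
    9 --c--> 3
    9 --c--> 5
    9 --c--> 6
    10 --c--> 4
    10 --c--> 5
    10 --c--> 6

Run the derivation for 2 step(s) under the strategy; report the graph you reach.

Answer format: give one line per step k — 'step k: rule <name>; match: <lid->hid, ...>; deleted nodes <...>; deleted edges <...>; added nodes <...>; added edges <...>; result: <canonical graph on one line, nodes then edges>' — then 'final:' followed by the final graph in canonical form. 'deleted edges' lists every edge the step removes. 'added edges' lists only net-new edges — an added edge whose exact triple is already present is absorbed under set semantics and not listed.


step 1: rule r1; match: 0->7, 1->0, 2->2, 3->3; deleted nodes 7; deleted edges (7,0,c); (7,2,c); (7,3,c); added nodes 10, 11, 12, 13, 14, 15, 16; added edges (13,0,c); (13,10,c); (13,12,c); (14,2,c); (14,10,c); (14,11,c); (15,3,c); (15,11,c); (15,12,c); (16,10,c); (16,11,c); (16,12,c); result: nodes: 0:vx, 1:vx, 2:vx, 3:vx, 4:vx, 5:vx, 8:tri, 9:tri, 10:vx, 11:vx, 12:vx, 13:tri, 14:tri, 15:tri, 16:tri edges: (8,2,c); (8,4,c); (8,5,c); (9,1,ck); (9,2,c); (9,3,c); (9,5,c); (13,0,c); (13,10,c); (13,12,c); (14,2,c); (14,10,c); (14,11,c); (15,3,c); (15,11,c); (15,12,c); (16,10,c); (16,11,c); (16,12,c)
step 2: rule r1; match: 0->8, 1->2, 2->4, 3->5; deleted nodes 8; deleted edges (8,2,c); (8,4,c); (8,5,c); added nodes 17, 18, 19, 20, 21, 22, 23; added edges (20,2,c); (20,17,c); (20,19,c); (21,4,c); (21,17,c); (21,18,c); (22,5,c); (22,18,c); (22,19,c); (23,17,c); (23,18,c); (23,19,c); result: nodes: 0:vx, 1:vx, 2:vx, 3:vx, 4:vx, 5:vx, 9:tri, 10:vx, 11:vx, 12:vx, 13:tri, 14:tri, 15:tri, 16:tri, 17:vx, 18:vx, 19:vx, 20:tri, 21:tri, 22:tri, 23:tri edges: (9,1,ck); (9,2,c); (9,3,c); (9,5,c); (13,0,c); (13,10,c); (13,12,c); (14,2,c); (14,10,c); (14,11,c); (15,3,c); (15,11,c); (15,12,c); (16,10,c); (16,11,c); (16,12,c); (20,2,c); (20,17,c); (20,19,c); (21,4,c); (21,17,c); (21,18,c); (22,5,c); (22,18,c); (22,19,c); (23,17,c); (23,18,c); (23,19,c)
final:
nodes: 0:vx, 1:vx, 2:vx, 3:vx, 4:vx, 5:vx, 9:tri, 10:vx, 11:vx, 12:vx, 13:tri, 14:tri, 15:tri, 16:tri, 17:vx, 18:vx, 19:vx, 20:tri, 21:tri, 22:tri, 23:tri
edges: (9,1,ck); (9,2,c); (9,3,c); (9,5,c); (13,0,c); (13,10,c); (13,12,c); (14,2,c); (14,10,c); (14,11,c); (15,3,c); (15,11,c); (15,12,c); (16,10,c); (16,11,c); (16,12,c); (20,2,c); (20,17,c); (20,19,c); (21,4,c); (21,17,c); (21,18,c); (22,5,c); (22,18,c); (22,19,c); (23,17,c); (23,18,c); (23,19,c)


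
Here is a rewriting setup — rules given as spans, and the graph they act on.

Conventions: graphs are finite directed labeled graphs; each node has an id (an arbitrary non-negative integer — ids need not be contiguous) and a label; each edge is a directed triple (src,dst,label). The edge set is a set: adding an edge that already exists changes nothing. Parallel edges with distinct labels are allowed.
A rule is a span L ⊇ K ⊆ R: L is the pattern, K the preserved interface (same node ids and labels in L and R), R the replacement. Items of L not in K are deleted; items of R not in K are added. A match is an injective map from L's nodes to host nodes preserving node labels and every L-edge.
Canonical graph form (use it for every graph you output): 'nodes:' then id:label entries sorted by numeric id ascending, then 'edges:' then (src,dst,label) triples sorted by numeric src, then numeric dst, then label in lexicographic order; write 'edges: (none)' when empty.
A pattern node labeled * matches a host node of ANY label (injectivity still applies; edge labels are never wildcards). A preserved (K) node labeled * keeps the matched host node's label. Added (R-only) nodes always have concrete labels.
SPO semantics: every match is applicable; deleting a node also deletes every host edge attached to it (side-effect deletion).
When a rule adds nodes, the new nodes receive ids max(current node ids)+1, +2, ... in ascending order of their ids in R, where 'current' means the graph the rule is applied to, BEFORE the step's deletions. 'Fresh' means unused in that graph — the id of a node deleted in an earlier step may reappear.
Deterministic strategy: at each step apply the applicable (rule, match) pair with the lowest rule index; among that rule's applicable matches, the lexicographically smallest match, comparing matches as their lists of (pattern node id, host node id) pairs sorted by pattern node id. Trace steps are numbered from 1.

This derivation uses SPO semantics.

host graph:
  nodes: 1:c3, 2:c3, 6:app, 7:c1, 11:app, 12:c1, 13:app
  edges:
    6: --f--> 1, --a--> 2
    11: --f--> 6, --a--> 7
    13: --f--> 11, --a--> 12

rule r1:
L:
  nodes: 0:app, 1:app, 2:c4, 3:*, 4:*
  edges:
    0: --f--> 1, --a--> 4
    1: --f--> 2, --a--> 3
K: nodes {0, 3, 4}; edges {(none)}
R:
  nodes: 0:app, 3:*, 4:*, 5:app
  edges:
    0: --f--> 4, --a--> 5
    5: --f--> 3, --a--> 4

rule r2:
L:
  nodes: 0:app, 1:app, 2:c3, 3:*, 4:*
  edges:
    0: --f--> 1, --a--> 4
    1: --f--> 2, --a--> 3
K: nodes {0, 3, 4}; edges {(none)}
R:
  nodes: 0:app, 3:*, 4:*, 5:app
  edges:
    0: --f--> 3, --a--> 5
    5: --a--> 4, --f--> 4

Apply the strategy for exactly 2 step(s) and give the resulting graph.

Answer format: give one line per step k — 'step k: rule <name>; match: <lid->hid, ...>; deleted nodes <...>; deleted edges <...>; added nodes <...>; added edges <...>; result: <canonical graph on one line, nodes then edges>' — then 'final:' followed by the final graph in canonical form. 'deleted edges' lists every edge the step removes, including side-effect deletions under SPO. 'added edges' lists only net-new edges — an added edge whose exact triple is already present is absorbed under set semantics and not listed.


step 1: rule r2; match: 0->11, 1->6, 2->1, 3->2, 4->7; deleted nodes 1, 6; deleted edges (6,1,f); (6,2,a); (11,6,f); (11,7,a); added nodes 14; added edges (11,2,f); (11,14,a); (14,7,a); (14,7,f); result: nodes: 2:c3, 7:c1, 11:app, 12:c1, 13:app, 14:app edges: (11,2,f); (11,14,a); (13,11,f); (13,12,a); (14,7,a); (14,7,f)
step 2: rule r2; match: 0->13, 1->11, 2->2, 3->14, 4->12; deleted nodes 2, 11; deleted edges (11,2,f); (11,14,a); (13,11,f); (13,12,a); added nodes 15; added edges (13,14,f); (13,15,a); (15,12,a); (15,12,f); result: nodes: 7:c1, 12:c1, 13:app, 14:app, 15:app edges: (13,14,f); (13,15,a); (14,7,a); (14,7,f); (15,12,a); (15,12,f)
final:
nodes: 7:c1, 12:c1, 13:app, 14:app, 15:app
edges: (13,14,f); (13,15,a); (14,7,a); (14,7,f); (15,12,a); (15,12,f)


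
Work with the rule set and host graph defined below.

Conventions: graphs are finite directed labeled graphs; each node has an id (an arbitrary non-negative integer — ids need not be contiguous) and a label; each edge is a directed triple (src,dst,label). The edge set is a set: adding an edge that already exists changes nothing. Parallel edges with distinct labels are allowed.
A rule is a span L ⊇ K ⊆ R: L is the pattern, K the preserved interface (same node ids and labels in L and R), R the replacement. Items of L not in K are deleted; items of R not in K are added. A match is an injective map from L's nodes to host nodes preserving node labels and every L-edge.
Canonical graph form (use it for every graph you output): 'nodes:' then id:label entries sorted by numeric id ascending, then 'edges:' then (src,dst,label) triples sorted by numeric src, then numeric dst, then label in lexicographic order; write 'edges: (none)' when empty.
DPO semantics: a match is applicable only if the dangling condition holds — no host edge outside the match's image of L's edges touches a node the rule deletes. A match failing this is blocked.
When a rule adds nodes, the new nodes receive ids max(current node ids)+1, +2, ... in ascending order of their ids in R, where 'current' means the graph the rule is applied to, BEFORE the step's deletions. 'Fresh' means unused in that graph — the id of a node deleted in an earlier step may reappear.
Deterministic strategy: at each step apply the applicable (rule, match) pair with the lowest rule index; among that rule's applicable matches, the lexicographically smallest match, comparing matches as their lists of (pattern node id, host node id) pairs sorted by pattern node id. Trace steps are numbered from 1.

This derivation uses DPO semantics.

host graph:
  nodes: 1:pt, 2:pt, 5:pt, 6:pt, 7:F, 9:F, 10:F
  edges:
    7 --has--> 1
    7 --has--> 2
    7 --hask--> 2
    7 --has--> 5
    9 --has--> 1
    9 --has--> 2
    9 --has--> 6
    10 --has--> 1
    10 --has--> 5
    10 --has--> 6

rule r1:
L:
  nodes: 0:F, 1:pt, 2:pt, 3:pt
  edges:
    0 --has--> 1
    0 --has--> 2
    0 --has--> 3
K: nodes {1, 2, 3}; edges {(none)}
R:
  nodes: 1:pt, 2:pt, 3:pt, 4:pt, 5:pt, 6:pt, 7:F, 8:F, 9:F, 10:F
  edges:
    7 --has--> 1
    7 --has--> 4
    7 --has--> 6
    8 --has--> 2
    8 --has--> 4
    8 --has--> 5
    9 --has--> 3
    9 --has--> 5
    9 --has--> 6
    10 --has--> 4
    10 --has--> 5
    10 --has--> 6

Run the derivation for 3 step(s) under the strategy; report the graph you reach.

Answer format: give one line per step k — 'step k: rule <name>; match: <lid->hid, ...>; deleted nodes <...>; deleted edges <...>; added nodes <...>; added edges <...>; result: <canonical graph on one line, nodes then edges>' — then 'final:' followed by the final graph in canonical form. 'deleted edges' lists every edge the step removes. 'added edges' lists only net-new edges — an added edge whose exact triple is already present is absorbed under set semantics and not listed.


step 1: rule r1; match: 0->9, 1->1, 2->2, 3->6; deleted nodes 9; deleted edges (9,1,has); (9,2,has); (9,6,has); added nodes 11, 12, 13, 14, 15, 16, 17; added edges (14,1,has); (14,11,has); (14,13,has); (15,2,has); (15,11,has); (15,12,has); (16,6,has); (16,12,has); (16,13,has); (17,11,has); (17,12,has); (17,13,has); result: nodes: 1:pt, 2:pt, 5:pt, 6:pt, 7:F, 10:F, 11:pt, 12:pt, 13:pt, 14:F, 15:F, 16:F, 17:F edges: (7,1,has); (7,2,has); (7,2,hask); (7,5,has); (10,1,has); (10,5,has); (10,6,has); (14,1,has); (14,11,has); (14,13,has); (15,2,has); (15,11,has); (15,12,has); (16,6,has); (16,12,has); (16,13,has); (17,11,has); (17,12,has); (17,13,has)
step 2: rule r1; match: 0->10, 1->1, 2->5, 3->6; deleted nodes 10; deleted edges (10,1,has); (10,5,has); (10,6,has); added nodes 18, 19, 20, 21, 22, 23, 24; added edges (21,1,has); (21,18,has); (21,20,has); (22,5,has); (22,18,has); (22,19,has); (23,6,has); (23,19,has); (23,20,has); (24,18,has); (24,19,has); (24,20,has); result: nodes: 1:pt, 2:pt, 5:pt, 6:pt, 7:F, 11:pt, 12:pt, 13:pt, 14:F, 15:F, 16:F, 17:F, 18:pt, 19:pt, 20:pt, 21:F, 22:F, 23:F, 24:F edges: (7,1,has); (7,2,has); (7,2,hask); (7,5,has); (14,1,has); (14,11,has); (14,13,has); (15,2,has); (15,11,has); (15,12,has); (16,6,has); (16,12,has); (16,13,has); (17,11,has); (17,12,has); (17,13,has); (21,1,has); (21,18,has); (21,20,has); (22,5,has); (22,18,has); (22,19,has); (23,6,has); (23,19,has); (23,20,has); (24,18,has); (24,19,has); (24,20,has)
step 3: rule r1; match: 0->14, 1->1, 2->11, 3->13; deleted nodes 14; deleted edges (14,1,has); (14,11,has); (14,13,has); added nodes 25, 26, 27, 28, 29, 30, 31; added edges (28,1,has); (28,25,has); (28,27,has); (29,11,has); (29,25,has); (29,26,has); (30,13,has); (30,26,has); (30,27,has); (31,25,has); (31,26,has); (31,27,has); result: nodes: 1:pt, 2:pt, 5:pt, 6:pt, 7:F, 11:pt, 12:pt, 13:pt, 15:F, 16:F, 17:F, 18:pt, 19:pt, 20:pt, 21:F, 22:F, 23:F, 24:F, 25:pt, 26:pt, 27:pt, 28:F, 29:F, 30:F, 31:F edges: (7,1,has); (7,2,has); (7,2,hask); (7,5,has); (15,2,has); (15,11,has); (15,12,has); (16,6,has); (16,12,has); (16,13,has); (17,11,has); (17,12,has); (17,13,has); (21,1,has); (21,18,has); (21,20,has); (22,5,has); (22,18,has); (22,19,has); (23,6,has); (23,19,has); (23,20,has); (24,18,has); (24,19,has); (24,20,has); (28,1,has); (28,25,has); (28,27,has); (29,11,has); (29,25,has); (29,26,has); (30,13,has); (30,26,has); (30,27,has); (31,25,has); (31,26,has); (31,27,has)
final:
nodes: 1:pt, 2:pt, 5:pt, 6:pt, 7:F, 11:pt, 12:pt, 13:pt, 15:F, 16:F, 17:F, 18:pt, 19:pt, 20:pt, 21:F, 22:F, 23:F, 24:F, 25:pt, 26:pt, 27:pt, 28:F, 29:F, 30:F, 31:F
edges: (7,1,has); (7,2,has); (7,2,hask); (7,5,has); (15,2,has); (15,11,has); (15,12,has); (16,6,has); (16,12,has); (16,13,has); (17,11,has); (17,12,has); (17,13,has); (21,1,has); (21,18,has); (21,20,has); (22,5,has); (22,18,has); (22,19,has); (23,6,has); (23,19,has); (23,20,has); (24,18,has); (24,19,has); (24,20,has); (28,1,has); (28,25,has); (28,27,has); (29,11,has); (29,25,has); (29,26,has); (30,13,has); (30,26,has); (30,27,has); (31,25,has); (31,26,has); (31,27,has)


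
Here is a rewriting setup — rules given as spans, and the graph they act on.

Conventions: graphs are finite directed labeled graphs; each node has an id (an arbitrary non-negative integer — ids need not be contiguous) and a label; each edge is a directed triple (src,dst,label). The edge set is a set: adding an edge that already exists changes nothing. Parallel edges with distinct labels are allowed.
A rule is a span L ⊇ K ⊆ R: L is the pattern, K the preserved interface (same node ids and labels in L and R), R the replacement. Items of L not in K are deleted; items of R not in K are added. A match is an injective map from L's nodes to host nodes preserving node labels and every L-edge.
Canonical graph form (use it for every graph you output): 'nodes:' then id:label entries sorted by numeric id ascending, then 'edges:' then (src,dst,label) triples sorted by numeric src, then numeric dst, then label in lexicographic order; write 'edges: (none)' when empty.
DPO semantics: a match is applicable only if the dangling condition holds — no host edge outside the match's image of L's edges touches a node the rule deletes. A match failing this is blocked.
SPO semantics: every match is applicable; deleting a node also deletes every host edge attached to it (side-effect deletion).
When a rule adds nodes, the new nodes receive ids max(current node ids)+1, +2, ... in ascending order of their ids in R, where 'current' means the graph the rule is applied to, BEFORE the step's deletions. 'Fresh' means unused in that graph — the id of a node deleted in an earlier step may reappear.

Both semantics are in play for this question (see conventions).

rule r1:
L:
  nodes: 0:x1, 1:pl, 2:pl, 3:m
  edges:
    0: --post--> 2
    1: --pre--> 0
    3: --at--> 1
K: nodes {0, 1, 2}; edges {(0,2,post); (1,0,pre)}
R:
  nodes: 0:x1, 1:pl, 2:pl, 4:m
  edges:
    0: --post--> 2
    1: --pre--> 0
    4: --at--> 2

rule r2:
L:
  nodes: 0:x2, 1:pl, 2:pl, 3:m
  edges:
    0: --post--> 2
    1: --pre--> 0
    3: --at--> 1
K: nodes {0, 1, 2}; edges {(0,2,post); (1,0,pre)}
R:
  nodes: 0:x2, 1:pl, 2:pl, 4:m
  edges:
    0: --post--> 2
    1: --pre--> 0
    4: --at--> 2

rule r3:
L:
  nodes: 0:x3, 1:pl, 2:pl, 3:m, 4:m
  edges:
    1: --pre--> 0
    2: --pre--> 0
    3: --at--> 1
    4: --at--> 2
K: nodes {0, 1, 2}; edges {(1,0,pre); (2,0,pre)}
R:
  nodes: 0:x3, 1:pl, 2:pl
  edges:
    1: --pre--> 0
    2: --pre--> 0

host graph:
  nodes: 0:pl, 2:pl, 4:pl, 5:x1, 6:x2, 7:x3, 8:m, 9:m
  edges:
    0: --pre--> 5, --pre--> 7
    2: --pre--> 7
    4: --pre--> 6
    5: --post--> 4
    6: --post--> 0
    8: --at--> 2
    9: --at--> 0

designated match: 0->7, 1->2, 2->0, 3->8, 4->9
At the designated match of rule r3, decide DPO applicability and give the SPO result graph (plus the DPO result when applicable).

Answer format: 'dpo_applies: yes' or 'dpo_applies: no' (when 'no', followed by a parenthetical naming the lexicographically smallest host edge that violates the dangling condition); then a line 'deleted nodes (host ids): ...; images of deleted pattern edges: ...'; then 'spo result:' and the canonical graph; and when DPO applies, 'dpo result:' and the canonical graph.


dpo_applies: yes
deleted nodes (host ids): 8, 9; images of deleted pattern edges: (8,2,at); (9,0,at)
spo result:
nodes: 0:pl, 2:pl, 4:pl, 5:x1, 6:x2, 7:x3
edges: (0,5,pre); (0,7,pre); (2,7,pre); (4,6,pre); (5,4,post); (6,0,post)
dpo result:
nodes: 0:pl, 2:pl, 4:pl, 5:x1, 6:x2, 7:x3
edges: (0,5,pre); (0,7,pre); (2,7,pre); (4,6,pre); (5,4,post); (6,0,post)


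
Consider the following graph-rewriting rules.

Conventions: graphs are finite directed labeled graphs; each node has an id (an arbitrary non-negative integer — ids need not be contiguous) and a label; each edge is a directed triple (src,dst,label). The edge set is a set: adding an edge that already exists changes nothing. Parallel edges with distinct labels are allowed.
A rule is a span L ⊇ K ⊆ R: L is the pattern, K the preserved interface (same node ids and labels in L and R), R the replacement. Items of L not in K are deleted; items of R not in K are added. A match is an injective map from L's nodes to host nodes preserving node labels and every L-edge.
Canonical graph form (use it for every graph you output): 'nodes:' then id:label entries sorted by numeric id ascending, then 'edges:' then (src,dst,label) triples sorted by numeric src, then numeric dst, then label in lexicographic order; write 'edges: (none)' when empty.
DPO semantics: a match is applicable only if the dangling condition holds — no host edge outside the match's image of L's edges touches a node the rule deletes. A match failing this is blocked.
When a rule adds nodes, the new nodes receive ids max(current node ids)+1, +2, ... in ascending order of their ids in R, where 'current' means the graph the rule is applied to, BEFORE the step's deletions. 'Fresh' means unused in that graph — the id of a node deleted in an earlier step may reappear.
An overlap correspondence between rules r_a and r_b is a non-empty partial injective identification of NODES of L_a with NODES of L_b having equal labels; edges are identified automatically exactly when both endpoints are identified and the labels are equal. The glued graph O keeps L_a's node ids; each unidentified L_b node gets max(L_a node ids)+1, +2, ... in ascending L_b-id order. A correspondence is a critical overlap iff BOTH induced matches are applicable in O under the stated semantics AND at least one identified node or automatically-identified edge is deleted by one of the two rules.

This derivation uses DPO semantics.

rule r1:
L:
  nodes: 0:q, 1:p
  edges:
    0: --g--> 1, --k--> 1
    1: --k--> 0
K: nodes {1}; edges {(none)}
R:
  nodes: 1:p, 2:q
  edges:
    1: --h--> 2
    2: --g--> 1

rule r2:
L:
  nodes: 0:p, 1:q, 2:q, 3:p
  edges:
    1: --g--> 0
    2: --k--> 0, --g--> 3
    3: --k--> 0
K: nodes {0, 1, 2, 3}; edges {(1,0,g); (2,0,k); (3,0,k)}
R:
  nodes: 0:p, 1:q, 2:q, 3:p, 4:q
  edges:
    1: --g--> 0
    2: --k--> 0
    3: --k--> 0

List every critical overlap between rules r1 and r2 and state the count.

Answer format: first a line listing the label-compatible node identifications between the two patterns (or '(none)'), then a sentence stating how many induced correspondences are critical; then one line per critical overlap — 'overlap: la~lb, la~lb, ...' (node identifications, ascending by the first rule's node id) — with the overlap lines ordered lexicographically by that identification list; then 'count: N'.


label-compatible node identifications between L(r1) and L(r2): 0~1, 0~2, 1~0, 1~3
1 of the induced correspondences is a critical overlap of r1 and r2.
overlap: 0~1, 1~0
count: 1


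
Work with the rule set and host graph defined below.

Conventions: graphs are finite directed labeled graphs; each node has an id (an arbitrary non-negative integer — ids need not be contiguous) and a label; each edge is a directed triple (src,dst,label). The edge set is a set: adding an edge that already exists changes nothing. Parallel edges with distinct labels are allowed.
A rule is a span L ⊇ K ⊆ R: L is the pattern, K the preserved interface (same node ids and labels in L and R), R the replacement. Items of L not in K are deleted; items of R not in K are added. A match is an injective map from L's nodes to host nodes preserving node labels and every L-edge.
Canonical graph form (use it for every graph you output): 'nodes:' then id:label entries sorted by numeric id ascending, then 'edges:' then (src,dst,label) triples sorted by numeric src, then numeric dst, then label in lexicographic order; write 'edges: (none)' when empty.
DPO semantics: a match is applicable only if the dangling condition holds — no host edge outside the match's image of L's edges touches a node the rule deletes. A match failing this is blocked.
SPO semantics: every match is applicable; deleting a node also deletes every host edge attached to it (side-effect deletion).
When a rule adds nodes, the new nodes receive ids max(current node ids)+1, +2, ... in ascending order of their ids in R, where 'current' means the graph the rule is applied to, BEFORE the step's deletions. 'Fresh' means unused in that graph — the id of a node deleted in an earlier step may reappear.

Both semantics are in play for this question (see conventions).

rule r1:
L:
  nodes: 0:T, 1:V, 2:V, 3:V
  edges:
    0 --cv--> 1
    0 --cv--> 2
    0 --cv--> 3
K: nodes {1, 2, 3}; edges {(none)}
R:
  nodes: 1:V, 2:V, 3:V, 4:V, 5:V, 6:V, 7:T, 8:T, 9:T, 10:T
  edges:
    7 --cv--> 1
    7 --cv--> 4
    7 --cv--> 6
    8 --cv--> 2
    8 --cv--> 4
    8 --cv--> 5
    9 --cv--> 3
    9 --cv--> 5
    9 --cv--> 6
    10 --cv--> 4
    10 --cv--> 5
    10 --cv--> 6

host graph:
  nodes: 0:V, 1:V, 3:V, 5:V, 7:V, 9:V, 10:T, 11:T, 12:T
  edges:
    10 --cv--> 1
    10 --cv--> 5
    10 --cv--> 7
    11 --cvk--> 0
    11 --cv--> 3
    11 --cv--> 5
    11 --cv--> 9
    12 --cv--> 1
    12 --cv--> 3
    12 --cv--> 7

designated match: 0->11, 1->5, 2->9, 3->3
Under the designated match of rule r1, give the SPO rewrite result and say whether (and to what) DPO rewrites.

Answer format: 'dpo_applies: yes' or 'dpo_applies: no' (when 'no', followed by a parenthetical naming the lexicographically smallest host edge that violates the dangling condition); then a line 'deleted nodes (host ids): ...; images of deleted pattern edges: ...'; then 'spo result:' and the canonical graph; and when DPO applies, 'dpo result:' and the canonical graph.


dpo_applies: no
(the rule deletes node 11, which keeps host edge (11,0,cvk) outside the match image — the dangling condition fails, DPO blocks; SPO proceeds and side-deletes such edges)
deleted nodes (host ids): 11; images of deleted pattern edges: (11,3,cv); (11,5,cv); (11,9,cv)
spo result:
nodes: 0:V, 1:V, 3:V, 5:V, 7:V, 9:V, 10:T, 12:T, 13:V, 14:V, 15:V, 16:T, 17:T, 18:T, 19:T
edges: (10,1,cv); (10,5,cv); (10,7,cv); (12,1,cv); (12,3,cv); (12,7,cv); (16,5,cv); (16,13,cv); (16,15,cv); (17,9,cv); (17,13,cv); (17,14,cv); (18,3,cv); (18,14,cv); (18,15,cv); (19,13,cv); (19,14,cv); (19,15,cv)


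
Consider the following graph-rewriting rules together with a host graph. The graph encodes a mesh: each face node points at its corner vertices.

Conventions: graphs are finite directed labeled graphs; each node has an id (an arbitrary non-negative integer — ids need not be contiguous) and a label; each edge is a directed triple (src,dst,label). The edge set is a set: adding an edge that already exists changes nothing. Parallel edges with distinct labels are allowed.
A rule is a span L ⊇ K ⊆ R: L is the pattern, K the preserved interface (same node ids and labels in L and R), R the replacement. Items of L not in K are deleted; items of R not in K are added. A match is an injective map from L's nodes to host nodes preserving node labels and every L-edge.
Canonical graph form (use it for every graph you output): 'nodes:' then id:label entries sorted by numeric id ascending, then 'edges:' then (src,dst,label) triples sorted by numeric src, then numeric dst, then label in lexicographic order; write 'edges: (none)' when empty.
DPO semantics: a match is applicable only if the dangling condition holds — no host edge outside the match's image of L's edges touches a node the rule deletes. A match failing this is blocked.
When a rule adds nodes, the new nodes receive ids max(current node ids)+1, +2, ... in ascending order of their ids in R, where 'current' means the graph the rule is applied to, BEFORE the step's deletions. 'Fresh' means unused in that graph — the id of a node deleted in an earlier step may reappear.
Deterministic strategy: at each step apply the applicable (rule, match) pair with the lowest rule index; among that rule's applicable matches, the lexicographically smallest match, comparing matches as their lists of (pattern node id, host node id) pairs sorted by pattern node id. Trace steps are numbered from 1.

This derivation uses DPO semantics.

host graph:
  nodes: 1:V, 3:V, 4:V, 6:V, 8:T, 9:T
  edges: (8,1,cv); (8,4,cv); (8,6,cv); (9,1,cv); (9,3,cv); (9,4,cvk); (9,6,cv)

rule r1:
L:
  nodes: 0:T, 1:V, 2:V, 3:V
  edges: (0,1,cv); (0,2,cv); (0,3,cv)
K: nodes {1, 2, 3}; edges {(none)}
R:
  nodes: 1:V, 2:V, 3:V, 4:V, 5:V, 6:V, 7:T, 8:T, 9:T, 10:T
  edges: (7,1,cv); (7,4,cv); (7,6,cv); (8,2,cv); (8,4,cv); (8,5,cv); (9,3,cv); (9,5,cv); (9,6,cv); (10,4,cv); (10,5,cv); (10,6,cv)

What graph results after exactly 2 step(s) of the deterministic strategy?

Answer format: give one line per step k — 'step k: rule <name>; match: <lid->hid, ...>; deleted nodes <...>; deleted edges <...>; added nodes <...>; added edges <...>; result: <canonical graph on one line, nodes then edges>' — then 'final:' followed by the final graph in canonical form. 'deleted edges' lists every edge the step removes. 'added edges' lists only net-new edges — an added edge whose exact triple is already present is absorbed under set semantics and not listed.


step 1: rule r1; match: 0->8, 1->1, 2->4, 3->6; deleted nodes 8; deleted edges (8,1,cv); (8,4,cv); (8,6,cv); added nodes 10, 11, 12, 13, 14, 15, 16; added edges (13,1,cv); (13,10,cv); (13,12,cv); (14,4,cv); (14,10,cv); (14,11,cv); (15,6,cv); (15,11,cv); (15,12,cv); (16,10,cv); (16,11,cv); (16,12,cv); result: nodes: 1:V, 3:V, 4:V, 6:V, 9:T, 10:V, 11:V, 12:V, 13:T, 14:T, 15:T, 16:T edges: (9,1,cv); (9,3,cv); (9,4,cvk); (9,6,cv); (13,1,cv); (13,10,cv); (13,12,cv); (14,4,cv); (14,10,cv); (14,11,cv); (15,6,cv); (15,11,cv); (15,12,cv); (16,10,cv); (16,11,cv); (16,12,cv)
step 2: rule r1; match: 0->13, 1->1, 2->10, 3->12; deleted nodes 13; deleted edges (13,1,cv); (13,10,cv); (13,12,cv); added nodes 17, 18, 19, 20, 21, 22, 23; added edges (20,1,cv); (20,17,cv); (20,19,cv); (21,10,cv); (21,17,cv); (21,18,cv); (22,12,cv); (22,18,cv); (22,19,cv); (23,17,cv); (23,18,cv); (23,19,cv); result: nodes: 1:V, 3:V, 4:V, 6:V, 9:T, 10:V, 11:V, 12:V, 14:T, 15:T, 16:T, 17:V, 18:V, 19:V, 20:T, 21:T, 22:T, 23:T edges: (9,1,cv); (9,3,cv); (9,4,cvk); (9,6,cv); (14,4,cv); (14,10,cv); (14,11,cv); (15,6,cv); (15,11,cv); (15,12,cv); (16,10,cv); (16,11,cv); (16,12,cv); (20,1,cv); (20,17,cv); (20,19,cv); (21,10,cv); (21,17,cv); (21,18,cv); (22,12,cv); (22,18,cv); (22,19,cv); (23,17,cv); (23,18,cv); (23,19,cv)
final:
nodes: 1:V, 3:V, 4:V, 6:V, 9:T, 10:V, 11:V, 12:V, 14:T, 15:T, 16:T, 17:V, 18:V, 19:V, 20:T, 21:T, 22:T, 23:T
edges: (9,1,cv); (9,3,cv); (9,4,cvk); (9,6,cv); (14,4,cv); (14,10,cv); (14,11,cv); (15,6,cv); (15,11,cv); (15,12,cv); (16,10,cv); (16,11,cv); (16,12,cv); (20,1,cv); (20,17,cv); (20,19,cv); (21,10,cv); (21,17,cv); (21,18,cv); (22,12,cv); (22,18,cv); (22,19,cv); (23,17,cv); (23,18,cv); (23,19,cv)
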